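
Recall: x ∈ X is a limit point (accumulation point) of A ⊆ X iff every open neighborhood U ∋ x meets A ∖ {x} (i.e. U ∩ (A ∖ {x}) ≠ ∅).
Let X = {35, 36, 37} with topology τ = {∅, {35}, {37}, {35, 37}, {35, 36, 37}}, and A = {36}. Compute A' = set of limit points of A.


A' = ∅

For each x ∈ X, list the open sets U ∈ τ with x ∈ U, then check whether U ∩ (A ∖ {x}) ≠ ∅ for every such U.
  x = 35: open {35} ∋ x has {35} ∩ (A ∖ {35}) = ∅, so x is NOT a limit point.
  x = 36: open {35, 36, 37} ∋ x has {35, 36, 37} ∩ (A ∖ {36}) = ∅, so x is NOT a limit point.
  x = 37: open {37} ∋ x has {37} ∩ (A ∖ {37}) = ∅, so x is NOT a limit point.
Collecting: A' = ∅.


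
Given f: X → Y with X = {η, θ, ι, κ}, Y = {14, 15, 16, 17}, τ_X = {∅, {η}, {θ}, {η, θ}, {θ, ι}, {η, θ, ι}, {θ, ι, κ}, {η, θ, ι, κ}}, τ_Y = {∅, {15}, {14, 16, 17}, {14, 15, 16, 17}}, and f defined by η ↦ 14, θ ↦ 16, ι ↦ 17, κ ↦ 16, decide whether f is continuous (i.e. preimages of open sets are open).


f IS continuous.

Compute f^{-1}(U) for each U ∈ τ_Y:
  U = ∅: f^{-1}(U) = ∅ ∈ τ_X ✓.
  U = {15}: f^{-1}(U) = ∅ ∈ τ_X ✓.
  U = {14, 16, 17}: f^{-1}(U) = {η, θ, ι, κ} ∈ τ_X ✓.
  U = {14, 15, 16, 17}: f^{-1}(U) = {η, θ, ι, κ} ∈ τ_X ✓.
Every preimage lies in τ_X, so f IS continuous.


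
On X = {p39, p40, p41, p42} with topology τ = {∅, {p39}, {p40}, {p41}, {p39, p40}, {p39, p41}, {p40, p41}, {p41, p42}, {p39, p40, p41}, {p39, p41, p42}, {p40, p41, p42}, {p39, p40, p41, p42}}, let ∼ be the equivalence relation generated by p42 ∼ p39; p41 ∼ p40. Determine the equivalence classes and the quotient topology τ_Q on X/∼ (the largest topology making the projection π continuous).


X/∼ = {[p39=p42], [p40=p41]}; |τ_Q| = 3.

Equivalence classes: [p39=p42], [p40=p41].
Quotient map π: X → X/∼ sends p39 ↦ [p39=p42], p40 ↦ [p40=p41], p41 ↦ [p40=p41], p42 ↦ [p39=p42].
For each subset V ⊆ X/∼, compute π^{-1}(V) ⊆ X and check whether π^{-1}(V) ∈ τ. V is open in τ_Q iff π^{-1}(V) ∈ τ.
  V = {}: π^{-1}(V) = ∅ ∈ τ ✓.
  V = {[p39=p42]}: π^{-1}(V) = {p39, p42} ∉ τ ✗.
  V = {[p40=p41]}: π^{-1}(V) = {p40, p41} ∈ τ ✓.
  V = {[p39=p42], [p40=p41]}: π^{-1}(V) = {p39, p40, p41, p42} ∈ τ ✓.
Open sets in the quotient: τ_Q = {{}, {[p40=p41]}, {[p39=p42], [p40=p41]}} (3 elements).


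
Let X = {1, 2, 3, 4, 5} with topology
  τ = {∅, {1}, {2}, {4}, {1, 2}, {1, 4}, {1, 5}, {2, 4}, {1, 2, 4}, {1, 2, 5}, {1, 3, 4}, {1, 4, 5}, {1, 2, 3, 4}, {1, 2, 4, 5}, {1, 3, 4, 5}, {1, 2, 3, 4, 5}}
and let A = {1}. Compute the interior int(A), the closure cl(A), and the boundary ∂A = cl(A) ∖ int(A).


int(A) = {1}, cl(A) = {1, 3, 5}, ∂A = {3, 5}.

Closed sets in (X, τ) are complements of opens:
  closed(X, τ) = {∅, {2}, {3}, {5}, {2, 3}, {2, 5}, {3, 4}, {3, 5}, {1, 3, 5}, {2, 3, 4}, {2, 3, 5}, {3, 4, 5}, {1, 2, 3, 5}, {1, 3, 4, 5}, {2, 3, 4, 5}, {1, 2, 3, 4, 5}}.
int(A) = ⋃ {U ∈ τ : U ⊆ A}. Opens contained in A: ∅, {1}.
Taking the union of these: int(A) = {1}.
cl(A) = ⋂ {C closed : A ⊆ C}. Closed sets containing A: {1, 3, 5}, {1, 2, 3, 5}, {1, 3, 4, 5}, {1, 2, 3, 4, 5}.
Intersecting these: cl(A) = {1, 3, 5}.
∂A = cl(A) ∖ int(A) = {1, 3, 5} ∖ {1} = {3, 5}.


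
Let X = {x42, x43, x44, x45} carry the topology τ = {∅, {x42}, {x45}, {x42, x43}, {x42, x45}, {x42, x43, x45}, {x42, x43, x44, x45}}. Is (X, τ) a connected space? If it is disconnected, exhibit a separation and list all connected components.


(X, τ) is connected.

Find clopen sets (U ∈ τ with X ∖ U ∈ τ):
  U = ∅, X ∖ U = {x42, x43, x44, x45} — both open, so U is clopen.
  U = {x42, x43, x44, x45}, X ∖ U = ∅ — both open, so U is clopen.
Only trivial clopens (∅ and X) exist, so (X, τ) is connected.
Compute connected components by grouping points that agree on all clopens:
  component: {x42, x43, x44, x45}


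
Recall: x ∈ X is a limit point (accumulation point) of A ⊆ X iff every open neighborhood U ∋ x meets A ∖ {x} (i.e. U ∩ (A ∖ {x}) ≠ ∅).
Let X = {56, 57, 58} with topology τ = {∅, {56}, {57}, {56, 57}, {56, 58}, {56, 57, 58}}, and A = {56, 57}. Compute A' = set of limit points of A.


A' = {58}

For each x ∈ X, list the open sets U ∈ τ with x ∈ U, then check whether U ∩ (A ∖ {x}) ≠ ∅ for every such U.
  x = 56: open {56} ∋ x has {56} ∩ (A ∖ {56}) = ∅, so x is NOT a limit point.
  x = 57: open {57} ∋ x has {57} ∩ (A ∖ {57}) = ∅, so x is NOT a limit point.
  x = 58: opens ∋ x are {56, 58}, {56, 57, 58}; each meets A ∖ {58}, so x IS a limit point.
Collecting: A' = {58}.


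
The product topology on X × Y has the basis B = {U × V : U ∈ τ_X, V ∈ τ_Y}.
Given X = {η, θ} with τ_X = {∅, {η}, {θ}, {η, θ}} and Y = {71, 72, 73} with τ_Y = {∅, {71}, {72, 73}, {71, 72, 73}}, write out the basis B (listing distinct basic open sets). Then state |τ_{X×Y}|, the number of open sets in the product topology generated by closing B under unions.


Basis B = {∅ × ∅, {η} × {71}, {θ} × {71}, {η, θ} × {71}, {η} × {72, 73}, {θ} × {72, 73}, {η} × {71, 72, 73}, {θ} × {71, 72, 73}, {η, θ} × {72, 73}, {η, θ} × {71, 72, 73}}; |τ_{X×Y}| = 16.

Enumerate products U × V with U ∈ τ_X, V ∈ τ_Y (deduplicated):
  ∅ × ∅ = {} (∅)
  {η} × {71} = {(η,71)}
  {θ} × {71} = {(θ,71)}
  {η, θ} × {71} = {(η,71), (θ,71)}
  {η} × {72, 73} = {(η,72), (η,73)}
  {θ} × {72, 73} = {(θ,72), (θ,73)}
  {η} × {71, 72, 73} = {(η,71), (η,72), (η,73)}
  {θ} × {71, 72, 73} = {(θ,71), (θ,72), (θ,73)}
  {η, θ} × {72, 73} = {(η,72), (η,73), (θ,72), (θ,73)}
  {η, θ} × {71, 72, 73} = {(η,71), (η,72), (η,73), (θ,71), (θ,72), (θ,73)}
These 10 distinct sets form the basis B.
Close under arbitrary unions to get τ_{X×Y}; counting gives |τ_{X×Y}| = 16.


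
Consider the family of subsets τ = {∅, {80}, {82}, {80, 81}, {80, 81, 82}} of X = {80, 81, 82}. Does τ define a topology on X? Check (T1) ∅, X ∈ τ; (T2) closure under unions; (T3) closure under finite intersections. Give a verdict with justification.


τ is NOT a topology on X.

Axiom (T1): ∅ ∈ τ? Yes; X ∈ τ? Yes.
Axiom (T2/T3): check pairwise unions and intersections of members of τ.
Counterexample for (T2): {80} ∪ {82} = {80, 82} ∉ τ. Therefore τ is NOT a topology.


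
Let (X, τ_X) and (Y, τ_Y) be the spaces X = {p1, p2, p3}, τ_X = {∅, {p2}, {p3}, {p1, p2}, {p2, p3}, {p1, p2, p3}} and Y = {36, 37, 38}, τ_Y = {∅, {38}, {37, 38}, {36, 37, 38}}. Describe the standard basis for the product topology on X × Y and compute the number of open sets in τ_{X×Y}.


Basis B = {∅ × ∅, {p2} × {38}, {p3} × {38}, {p1, p2} × {38}, {p2} × {37, 38}, {p2, p3} × {38}, {p3} × {37, 38}, {p1, p2, p3} × {38}, {p2} × {36, 37, 38}, {p3} × {36, 37, 38}, {p1, p2} × {37, 38}, {p2, p3} × {37, 38}, {p1, p2} × {36, 37, 38}, {p1, p2, p3} × {37, 38}, {p2, p3} × {36, 37, 38}, {p1, p2, p3} × {36, 37, 38}}; |τ_{X×Y}| = 40.

Enumerate products U × V with U ∈ τ_X, V ∈ τ_Y (deduplicated):
  ∅ × ∅ = {} (∅)
  {p2} × {38} = {(p2,38)}
  {p3} × {38} = {(p3,38)}
  {p1, p2} × {38} = {(p1,38), (p2,38)}
  {p2} × {37, 38} = {(p2,37), (p2,38)}
  {p2, p3} × {38} = {(p2,38), (p3,38)}
  {p3} × {37, 38} = {(p3,37), (p3,38)}
  {p1, p2, p3} × {38} = {(p1,38), (p2,38), (p3,38)}
  {p2} × {36, 37, 38} = {(p2,36), (p2,37), (p2,38)}
  {p3} × {36, 37, 38} = {(p3,36), (p3,37), (p3,38)}
  {p1, p2} × {37, 38} = {(p1,37), (p1,38), (p2,37), (p2,38)}
  {p2, p3} × {37, 38} = {(p2,37), (p2,38), (p3,37), (p3,38)}
  {p1, p2} × {36, 37, 38} = {(p1,36), (p1,37), (p1,38), (p2,36), (p2,37), (p2,38)}
  {p1, p2, p3} × {37, 38} = {(p1,37), (p1,38), (p2,37), (p2,38), (p3,37), (p3,38)}
  {p2, p3} × {36, 37, 38} = {(p2,36), (p2,37), (p2,38), (p3,36), (p3,37), (p3,38)}
  {p1, p2, p3} × {36, 37, 38} = {(p1,36), (p1,37), (p1,38), (p2,36), (p2,37), (p2,38), (p3,36), (p3,37), (p3,38)}
These 16 distinct sets form the basis B.
Close under arbitrary unions to get τ_{X×Y}; counting gives |τ_{X×Y}| = 40.


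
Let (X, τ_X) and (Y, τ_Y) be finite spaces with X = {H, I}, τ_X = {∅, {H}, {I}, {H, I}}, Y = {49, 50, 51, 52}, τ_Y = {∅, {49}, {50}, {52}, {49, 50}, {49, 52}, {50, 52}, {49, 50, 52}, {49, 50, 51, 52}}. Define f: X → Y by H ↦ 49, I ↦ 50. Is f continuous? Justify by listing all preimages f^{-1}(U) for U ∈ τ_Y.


f IS continuous.

Compute f^{-1}(U) for each U ∈ τ_Y:
  U = ∅: f^{-1}(U) = ∅ ∈ τ_X ✓.
  U = {49}: f^{-1}(U) = {H} ∈ τ_X ✓.
  U = {50}: f^{-1}(U) = {I} ∈ τ_X ✓.
  U = {52}: f^{-1}(U) = ∅ ∈ τ_X ✓.
  U = {49, 50}: f^{-1}(U) = {H, I} ∈ τ_X ✓.
  U = {49, 52}: f^{-1}(U) = {H} ∈ τ_X ✓.
  U = {50, 52}: f^{-1}(U) = {I} ∈ τ_X ✓.
  U = {49, 50, 52}: f^{-1}(U) = {H, I} ∈ τ_X ✓.
  U = {49, 50, 51, 52}: f^{-1}(U) = {H, I} ∈ τ_X ✓.
Every preimage lies in τ_X, so f IS continuous.


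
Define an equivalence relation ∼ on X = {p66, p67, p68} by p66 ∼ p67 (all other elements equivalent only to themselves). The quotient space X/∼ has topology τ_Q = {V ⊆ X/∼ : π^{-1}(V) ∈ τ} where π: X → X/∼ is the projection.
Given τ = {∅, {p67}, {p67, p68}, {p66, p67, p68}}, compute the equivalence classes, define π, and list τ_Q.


X/∼ = {[p66=p67], [p68]}; |τ_Q| = 2.

Equivalence classes: [p66=p67], [p68].
Quotient map π: X → X/∼ sends p66 ↦ [p66=p67], p67 ↦ [p66=p67], p68 ↦ [p68].
For each subset V ⊆ X/∼, compute π^{-1}(V) ⊆ X and check whether π^{-1}(V) ∈ τ. V is open in τ_Q iff π^{-1}(V) ∈ τ.
  V = {}: π^{-1}(V) = ∅ ∈ τ ✓.
  V = {[p66=p67]}: π^{-1}(V) = {p66, p67} ∉ τ ✗.
  V = {[p68]}: π^{-1}(V) = {p68} ∉ τ ✗.
  V = {[p66=p67], [p68]}: π^{-1}(V) = {p66, p67, p68} ∈ τ ✓.
Open sets in the quotient: τ_Q = {{}, {[p66=p67], [p68]}} (2 elements).


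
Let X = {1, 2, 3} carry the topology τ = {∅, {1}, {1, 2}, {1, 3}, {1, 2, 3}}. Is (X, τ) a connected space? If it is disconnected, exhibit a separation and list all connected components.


(X, τ) is connected.

Find clopen sets (U ∈ τ with X ∖ U ∈ τ):
  U = ∅, X ∖ U = {1, 2, 3} — both open, so U is clopen.
  U = {1, 2, 3}, X ∖ U = ∅ — both open, so U is clopen.
Only trivial clopens (∅ and X) exist, so (X, τ) is connected.
Compute connected components by grouping points that agree on all clopens:
  component: {1, 2, 3}


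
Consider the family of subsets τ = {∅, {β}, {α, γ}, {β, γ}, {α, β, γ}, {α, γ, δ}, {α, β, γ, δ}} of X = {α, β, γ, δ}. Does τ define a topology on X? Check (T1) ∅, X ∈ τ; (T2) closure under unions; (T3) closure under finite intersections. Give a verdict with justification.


τ is NOT a topology on X.

Axiom (T1): ∅ ∈ τ? Yes; X ∈ τ? Yes.
Axiom (T2/T3): check pairwise unions and intersections of members of τ.
Counterexample for (T3): {α, γ} ∩ {β, γ} = {γ} ∉ τ. Therefore τ is NOT a topology.


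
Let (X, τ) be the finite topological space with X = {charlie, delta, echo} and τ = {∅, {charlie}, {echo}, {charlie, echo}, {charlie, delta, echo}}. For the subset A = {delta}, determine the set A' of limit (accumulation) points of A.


A' = ∅

For each x ∈ X, list the open sets U ∈ τ with x ∈ U, then check whether U ∩ (A ∖ {x}) ≠ ∅ for every such U.
  x = charlie: open {charlie} ∋ x has {charlie} ∩ (A ∖ {charlie}) = ∅, so x is NOT a limit point.
  x = delta: open {charlie, delta, echo} ∋ x has {charlie, delta, echo} ∩ (A ∖ {delta}) = ∅, so x is NOT a limit point.
  x = echo: open {echo} ∋ x has {echo} ∩ (A ∖ {echo}) = ∅, so x is NOT a limit point.
Collecting: A' = ∅.


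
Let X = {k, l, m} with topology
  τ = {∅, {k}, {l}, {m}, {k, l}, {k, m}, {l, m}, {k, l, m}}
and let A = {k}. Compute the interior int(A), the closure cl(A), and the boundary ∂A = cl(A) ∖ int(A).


int(A) = {k}, cl(A) = {k}, ∂A = ∅.

Closed sets in (X, τ) are complements of opens:
  closed(X, τ) = {∅, {k}, {l}, {m}, {k, l}, {k, m}, {l, m}, {k, l, m}}.
int(A) = ⋃ {U ∈ τ : U ⊆ A}. Opens contained in A: ∅, {k}.
Taking the union of these: int(A) = {k}.
cl(A) = ⋂ {C closed : A ⊆ C}. Closed sets containing A: {k}, {k, l}, {k, m}, {k, l, m}.
Intersecting these: cl(A) = {k}.
∂A = cl(A) ∖ int(A) = {k} ∖ {k} = ∅.


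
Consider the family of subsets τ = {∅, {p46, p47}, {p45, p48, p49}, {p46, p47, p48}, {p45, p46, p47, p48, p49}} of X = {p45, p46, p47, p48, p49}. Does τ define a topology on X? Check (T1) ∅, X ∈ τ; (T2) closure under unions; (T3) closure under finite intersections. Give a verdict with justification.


τ is NOT a topology on X.

Axiom (T1): ∅ ∈ τ? Yes; X ∈ τ? Yes.
Axiom (T2/T3): check pairwise unions and intersections of members of τ.
Counterexample for (T3): {p45, p48, p49} ∩ {p46, p47, p48} = {p48} ∉ τ. Therefore τ is NOT a topology.


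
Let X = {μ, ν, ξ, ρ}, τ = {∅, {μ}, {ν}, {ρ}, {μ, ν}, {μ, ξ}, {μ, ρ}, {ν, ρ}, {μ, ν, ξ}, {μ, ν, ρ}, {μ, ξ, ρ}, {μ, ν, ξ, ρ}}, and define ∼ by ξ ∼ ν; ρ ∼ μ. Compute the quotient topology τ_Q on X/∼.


X/∼ = {[μ=ρ], [ν=ξ]}; |τ_Q| = 3.

Equivalence classes: [μ=ρ], [ν=ξ].
Quotient map π: X → X/∼ sends μ ↦ [μ=ρ], ν ↦ [ν=ξ], ξ ↦ [ν=ξ], ρ ↦ [μ=ρ].
For each subset V ⊆ X/∼, compute π^{-1}(V) ⊆ X and check whether π^{-1}(V) ∈ τ. V is open in τ_Q iff π^{-1}(V) ∈ τ.
  V = {}: π^{-1}(V) = ∅ ∈ τ ✓.
  V = {[μ=ρ]}: π^{-1}(V) = {μ, ρ} ∈ τ ✓.
  V = {[ν=ξ]}: π^{-1}(V) = {ν, ξ} ∉ τ ✗.
  V = {[μ=ρ], [ν=ξ]}: π^{-1}(V) = {μ, ν, ξ, ρ} ∈ τ ✓.
Open sets in the quotient: τ_Q = {{}, {[μ=ρ]}, {[μ=ρ], [ν=ξ]}} (3 elements).


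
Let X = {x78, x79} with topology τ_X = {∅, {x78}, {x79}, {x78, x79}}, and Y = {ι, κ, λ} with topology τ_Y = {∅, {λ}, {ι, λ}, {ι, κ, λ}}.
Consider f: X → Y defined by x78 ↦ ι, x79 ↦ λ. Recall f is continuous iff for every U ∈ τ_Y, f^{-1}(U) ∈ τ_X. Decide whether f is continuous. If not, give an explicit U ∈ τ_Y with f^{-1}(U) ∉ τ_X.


f IS continuous.

Compute f^{-1}(U) for each U ∈ τ_Y:
  U = ∅: f^{-1}(U) = ∅ ∈ τ_X ✓.
  U = {λ}: f^{-1}(U) = {x79} ∈ τ_X ✓.
  U = {ι, λ}: f^{-1}(U) = {x78, x79} ∈ τ_X ✓.
  U = {ι, κ, λ}: f^{-1}(U) = {x78, x79} ∈ τ_X ✓.
Every preimage lies in τ_X, so f IS continuous.


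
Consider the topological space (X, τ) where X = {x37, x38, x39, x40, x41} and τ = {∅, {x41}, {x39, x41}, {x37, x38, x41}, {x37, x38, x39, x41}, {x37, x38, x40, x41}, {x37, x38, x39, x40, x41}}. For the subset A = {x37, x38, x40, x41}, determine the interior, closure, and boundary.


int(A) = {x37, x38, x40, x41}, cl(A) = {x37, x38, x39, x40, x41}, ∂A = {x39}.

Closed sets in (X, τ) are complements of opens:
  closed(X, τ) = {∅, {x39}, {x40}, {x39, x40}, {x37, x38, x40}, {x37, x38, x39, x40}, {x37, x38, x39, x40, x41}}.
int(A) = ⋃ {U ∈ τ : U ⊆ A}. Opens contained in A: ∅, {x41}, {x37, x38, x41}, {x37, x38, x40, x41}.
Taking the union of these: int(A) = {x37, x38, x40, x41}.
cl(A) = ⋂ {C closed : A ⊆ C}. Closed sets containing A: {x37, x38, x39, x40, x41}.
Intersecting these: cl(A) = {x37, x38, x39, x40, x41}.
∂A = cl(A) ∖ int(A) = {x37, x38, x39, x40, x41} ∖ {x37, x38, x40, x41} = {x39}.


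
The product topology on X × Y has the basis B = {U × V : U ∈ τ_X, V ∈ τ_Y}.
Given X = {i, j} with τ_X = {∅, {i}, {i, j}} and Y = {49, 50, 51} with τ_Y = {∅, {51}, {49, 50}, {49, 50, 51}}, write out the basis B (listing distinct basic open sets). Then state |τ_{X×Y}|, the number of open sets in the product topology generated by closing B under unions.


Basis B = {∅ × ∅, {i} × {51}, {i} × {49, 50}, {i, j} × {51}, {i} × {49, 50, 51}, {i, j} × {49, 50}, {i, j} × {49, 50, 51}}; |τ_{X×Y}| = 9.

Enumerate products U × V with U ∈ τ_X, V ∈ τ_Y (deduplicated):
  ∅ × ∅ = {} (∅)
  {i} × {51} = {(i,51)}
  {i} × {49, 50} = {(i,49), (i,50)}
  {i, j} × {51} = {(i,51), (j,51)}
  {i} × {49, 50, 51} = {(i,49), (i,50), (i,51)}
  {i, j} × {49, 50} = {(i,49), (i,50), (j,49), (j,50)}
  {i, j} × {49, 50, 51} = {(i,49), (i,50), (i,51), (j,49), (j,50), (j,51)}
These 7 distinct sets form the basis B.
Close under arbitrary unions to get τ_{X×Y}; counting gives |τ_{X×Y}| = 9.


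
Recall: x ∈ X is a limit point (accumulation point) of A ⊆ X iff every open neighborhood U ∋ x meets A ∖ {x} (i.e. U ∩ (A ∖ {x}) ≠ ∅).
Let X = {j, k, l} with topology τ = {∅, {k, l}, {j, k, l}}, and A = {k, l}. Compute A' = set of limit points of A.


A' = {j, k, l}

For each x ∈ X, list the open sets U ∈ τ with x ∈ U, then check whether U ∩ (A ∖ {x}) ≠ ∅ for every such U.
  x = j: opens ∋ x are {j, k, l}; each meets A ∖ {j}, so x IS a limit point.
  x = k: opens ∋ x are {k, l}, {j, k, l}; each meets A ∖ {k}, so x IS a limit point.
  x = l: opens ∋ x are {k, l}, {j, k, l}; each meets A ∖ {l}, so x IS a limit point.
Collecting: A' = {j, k, l}.


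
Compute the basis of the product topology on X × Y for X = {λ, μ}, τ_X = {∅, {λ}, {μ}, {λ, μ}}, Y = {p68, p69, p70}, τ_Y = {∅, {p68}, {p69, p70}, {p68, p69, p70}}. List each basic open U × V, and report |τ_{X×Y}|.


Basis B = {∅ × ∅, {λ} × {p68}, {μ} × {p68}, {λ, μ} × {p68}, {λ} × {p69, p70}, {μ} × {p69, p70}, {λ} × {p68, p69, p70}, {μ} × {p68, p69, p70}, {λ, μ} × {p69, p70}, {λ, μ} × {p68, p69, p70}}; |τ_{X×Y}| = 16.

Enumerate products U × V with U ∈ τ_X, V ∈ τ_Y (deduplicated):
  ∅ × ∅ = {} (∅)
  {λ} × {p68} = {(λ,p68)}
  {μ} × {p68} = {(μ,p68)}
  {λ, μ} × {p68} = {(λ,p68), (μ,p68)}
  {λ} × {p69, p70} = {(λ,p69), (λ,p70)}
  {μ} × {p69, p70} = {(μ,p69), (μ,p70)}
  {λ} × {p68, p69, p70} = {(λ,p68), (λ,p69), (λ,p70)}
  {μ} × {p68, p69, p70} = {(μ,p68), (μ,p69), (μ,p70)}
  {λ, μ} × {p69, p70} = {(λ,p69), (λ,p70), (μ,p69), (μ,p70)}
  {λ, μ} × {p68, p69, p70} = {(λ,p68), (λ,p69), (λ,p70), (μ,p68), (μ,p69), (μ,p70)}
These 10 distinct sets form the basis B.
Close under arbitrary unions to get τ_{X×Y}; counting gives |τ_{X×Y}| = 16.


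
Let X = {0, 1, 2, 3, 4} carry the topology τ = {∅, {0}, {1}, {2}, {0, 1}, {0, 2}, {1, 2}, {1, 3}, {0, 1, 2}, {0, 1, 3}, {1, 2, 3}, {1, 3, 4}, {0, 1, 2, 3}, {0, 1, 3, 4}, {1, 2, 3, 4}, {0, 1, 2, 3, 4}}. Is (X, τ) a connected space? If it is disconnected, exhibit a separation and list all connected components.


(X, τ) is disconnected; components = [{0}, {2}, {1, 3, 4}].

Find clopen sets (U ∈ τ with X ∖ U ∈ τ):
  U = ∅, X ∖ U = {0, 1, 2, 3, 4} — both open, so U is clopen.
  U = {0}, X ∖ U = {1, 2, 3, 4} — both open, so U is clopen.
  U = {2}, X ∖ U = {0, 1, 3, 4} — both open, so U is clopen.
  U = {0, 2}, X ∖ U = {1, 3, 4} — both open, so U is clopen.
  U = {1, 3, 4}, X ∖ U = {0, 2} — both open, so U is clopen.
  U = {0, 1, 3, 4}, X ∖ U = {2} — both open, so U is clopen.
  U = {1, 2, 3, 4}, X ∖ U = {0} — both open, so U is clopen.
  U = {0, 1, 2, 3, 4}, X ∖ U = ∅ — both open, so U is clopen.
Nontrivial clopen(s) exist: e.g. {2}. So (X, τ) is disconnected.
Compute connected components by grouping points that agree on all clopens:
  component: {0}
  component: {2}
  component: {1, 3, 4}


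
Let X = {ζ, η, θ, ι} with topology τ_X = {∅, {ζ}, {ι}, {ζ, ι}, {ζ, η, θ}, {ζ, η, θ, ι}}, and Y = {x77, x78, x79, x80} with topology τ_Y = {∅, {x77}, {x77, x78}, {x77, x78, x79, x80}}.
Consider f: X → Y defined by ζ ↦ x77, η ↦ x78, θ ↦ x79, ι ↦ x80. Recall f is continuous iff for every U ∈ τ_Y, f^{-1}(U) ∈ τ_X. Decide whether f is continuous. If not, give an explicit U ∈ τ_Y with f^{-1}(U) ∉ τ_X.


f is NOT continuous.

Compute f^{-1}(U) for each U ∈ τ_Y:
  U = ∅: f^{-1}(U) = ∅ ∈ τ_X ✓.
  U = {x77}: f^{-1}(U) = {ζ} ∈ τ_X ✓.
  U = {x77, x78}: f^{-1}(U) = {ζ, η} ∉ τ_X ✗.
  U = {x77, x78, x79, x80}: f^{-1}(U) = {ζ, η, θ, ι} ∈ τ_X ✓.
Found U = {x77, x78} with f^{-1}(U) = {ζ, η} not in τ_X. Therefore f is NOT continuous.


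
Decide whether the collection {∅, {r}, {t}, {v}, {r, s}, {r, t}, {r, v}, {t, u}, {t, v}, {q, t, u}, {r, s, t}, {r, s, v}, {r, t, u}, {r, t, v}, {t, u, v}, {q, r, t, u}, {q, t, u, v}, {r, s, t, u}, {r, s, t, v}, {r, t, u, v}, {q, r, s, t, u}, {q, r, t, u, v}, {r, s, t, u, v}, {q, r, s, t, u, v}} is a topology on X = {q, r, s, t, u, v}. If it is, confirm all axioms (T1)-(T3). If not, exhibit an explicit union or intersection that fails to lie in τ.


τ IS a topology on X.

Axiom (T1): ∅ ∈ τ? Yes; X ∈ τ? Yes.
Axiom (T2/T3): check pairwise unions and intersections of members of τ.
All pairwise intersections and unions checked — each lies in τ. Therefore τ satisfies (T1), (T2), (T3): it IS a topology on X.


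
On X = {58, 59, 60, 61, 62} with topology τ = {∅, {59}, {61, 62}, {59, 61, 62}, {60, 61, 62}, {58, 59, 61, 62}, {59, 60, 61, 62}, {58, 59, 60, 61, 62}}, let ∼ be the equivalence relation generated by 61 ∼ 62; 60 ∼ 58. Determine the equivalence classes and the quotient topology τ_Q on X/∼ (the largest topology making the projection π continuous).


X/∼ = {[58=60], [59], [61=62]}; |τ_Q| = 5.

Equivalence classes: [58=60], [59], [61=62].
Quotient map π: X → X/∼ sends 58 ↦ [58=60], 59 ↦ [59], 60 ↦ [58=60], 61 ↦ [61=62], 62 ↦ [61=62].
For each subset V ⊆ X/∼, compute π^{-1}(V) ⊆ X and check whether π^{-1}(V) ∈ τ. V is open in τ_Q iff π^{-1}(V) ∈ τ.
  V = {}: π^{-1}(V) = ∅ ∈ τ ✓.
  V = {[58=60]}: π^{-1}(V) = {58, 60} ∉ τ ✗.
  V = {[59]}: π^{-1}(V) = {59} ∈ τ ✓.
  V = {[58=60], [59]}: π^{-1}(V) = {58, 59, 60} ∉ τ ✗.
  V = {[61=62]}: π^{-1}(V) = {61, 62} ∈ τ ✓.
  V = {[58=60], [61=62]}: π^{-1}(V) = {58, 60, 61, 62} ∉ τ ✗.
  V = {[59], [61=62]}: π^{-1}(V) = {59, 61, 62} ∈ τ ✓.
  V = {[58=60], [59], [61=62]}: π^{-1}(V) = {58, 59, 60, 61, 62} ∈ τ ✓.
Open sets in the quotient: τ_Q = {{}, {[59]}, {[61=62]}, {[59], [61=62]}, {[58=60], [59], [61=62]}} (5 elements).


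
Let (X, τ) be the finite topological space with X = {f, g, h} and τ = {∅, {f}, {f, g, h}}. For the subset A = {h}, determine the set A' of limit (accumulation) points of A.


A' = {g}

For each x ∈ X, list the open sets U ∈ τ with x ∈ U, then check whether U ∩ (A ∖ {x}) ≠ ∅ for every such U.
  x = f: open {f} ∋ x has {f} ∩ (A ∖ {f}) = ∅, so x is NOT a limit point.
  x = g: opens ∋ x are {f, g, h}; each meets A ∖ {g}, so x IS a limit point.
  x = h: open {f, g, h} ∋ x has {f, g, h} ∩ (A ∖ {h}) = ∅, so x is NOT a limit point.
Collecting: A' = {g}.


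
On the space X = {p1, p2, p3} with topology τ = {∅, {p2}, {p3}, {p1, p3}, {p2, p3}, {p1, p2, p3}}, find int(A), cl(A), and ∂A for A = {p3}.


int(A) = {p3}, cl(A) = {p1, p3}, ∂A = {p1}.

Closed sets in (X, τ) are complements of opens:
  closed(X, τ) = {∅, {p1}, {p2}, {p1, p2}, {p1, p3}, {p1, p2, p3}}.
int(A) = ⋃ {U ∈ τ : U ⊆ A}. Opens contained in A: ∅, {p3}.
Taking the union of these: int(A) = {p3}.
cl(A) = ⋂ {C closed : A ⊆ C}. Closed sets containing A: {p1, p3}, {p1, p2, p3}.
Intersecting these: cl(A) = {p1, p3}.
∂A = cl(A) ∖ int(A) = {p1, p3} ∖ {p3} = {p1}.


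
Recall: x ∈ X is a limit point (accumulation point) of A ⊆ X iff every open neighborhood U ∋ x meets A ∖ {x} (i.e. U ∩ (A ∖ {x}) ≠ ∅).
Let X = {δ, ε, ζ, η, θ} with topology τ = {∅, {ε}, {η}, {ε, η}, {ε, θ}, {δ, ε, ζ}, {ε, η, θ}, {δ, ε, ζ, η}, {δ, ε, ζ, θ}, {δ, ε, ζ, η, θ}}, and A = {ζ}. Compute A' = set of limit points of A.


A' = {δ}

For each x ∈ X, list the open sets U ∈ τ with x ∈ U, then check whether U ∩ (A ∖ {x}) ≠ ∅ for every such U.
  x = δ: opens ∋ x are {δ, ε, ζ}, {δ, ε, ζ, η}, {δ, ε, ζ, θ}, {δ, ε, ζ, η, θ}; each meets A ∖ {δ}, so x IS a limit point.
  x = ε: open {ε} ∋ x has {ε} ∩ (A ∖ {ε}) = ∅, so x is NOT a limit point.
  x = ζ: open {δ, ε, ζ} ∋ x has {δ, ε, ζ} ∩ (A ∖ {ζ}) = ∅, so x is NOT a limit point.
  x = η: open {η} ∋ x has {η} ∩ (A ∖ {η}) = ∅, so x is NOT a limit point.
  x = θ: open {ε, θ} ∋ x has {ε, θ} ∩ (A ∖ {θ}) = ∅, so x is NOT a limit point.
Collecting: A' = {δ}.


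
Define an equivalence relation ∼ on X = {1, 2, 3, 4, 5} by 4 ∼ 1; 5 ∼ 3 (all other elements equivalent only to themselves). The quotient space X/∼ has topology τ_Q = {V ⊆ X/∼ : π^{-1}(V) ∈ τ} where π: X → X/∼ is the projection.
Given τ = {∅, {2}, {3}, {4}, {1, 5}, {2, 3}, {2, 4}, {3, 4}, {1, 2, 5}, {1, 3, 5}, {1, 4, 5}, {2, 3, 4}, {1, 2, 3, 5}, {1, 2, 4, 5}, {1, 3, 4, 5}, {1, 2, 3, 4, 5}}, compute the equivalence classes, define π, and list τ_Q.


X/∼ = {[1=4], [2], [3=5]}; |τ_Q| = 4.

Equivalence classes: [1=4], [2], [3=5].
Quotient map π: X → X/∼ sends 1 ↦ [1=4], 2 ↦ [2], 3 ↦ [3=5], 4 ↦ [1=4], 5 ↦ [3=5].
For each subset V ⊆ X/∼, compute π^{-1}(V) ⊆ X and check whether π^{-1}(V) ∈ τ. V is open in τ_Q iff π^{-1}(V) ∈ τ.
  V = {}: π^{-1}(V) = ∅ ∈ τ ✓.
  V = {[1=4]}: π^{-1}(V) = {1, 4} ∉ τ ✗.
  V = {[2]}: π^{-1}(V) = {2} ∈ τ ✓.
  V = {[1=4], [2]}: π^{-1}(V) = {1, 2, 4} ∉ τ ✗.
  V = {[3=5]}: π^{-1}(V) = {3, 5} ∉ τ ✗.
  V = {[1=4], [3=5]}: π^{-1}(V) = {1, 3, 4, 5} ∈ τ ✓.
  V = {[2], [3=5]}: π^{-1}(V) = {2, 3, 5} ∉ τ ✗.
  V = {[1=4], [2], [3=5]}: π^{-1}(V) = {1, 2, 3, 4, 5} ∈ τ ✓.
Open sets in the quotient: τ_Q = {{}, {[2]}, {[1=4], [3=5]}, {[1=4], [2], [3=5]}} (4 elements).


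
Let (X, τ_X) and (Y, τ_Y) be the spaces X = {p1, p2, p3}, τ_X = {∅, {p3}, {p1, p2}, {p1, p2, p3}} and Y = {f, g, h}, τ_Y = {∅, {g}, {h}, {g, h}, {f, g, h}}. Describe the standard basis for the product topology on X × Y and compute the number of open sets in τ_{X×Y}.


Basis B = {∅ × ∅, {p3} × {g}, {p3} × {h}, {p1, p2} × {g}, {p1, p2} × {h}, {p3} × {g, h}, {p1, p2, p3} × {g}, {p1, p2, p3} × {h}, {p3} × {f, g, h}, {p1, p2} × {g, h}, {p1, p2} × {f, g, h}, {p1, p2, p3} × {g, h}, {p1, p2, p3} × {f, g, h}}; |τ_{X×Y}| = 25.

Enumerate products U × V with U ∈ τ_X, V ∈ τ_Y (deduplicated):
  ∅ × ∅ = {} (∅)
  {p3} × {g} = {(p3,g)}
  {p3} × {h} = {(p3,h)}
  {p1, p2} × {g} = {(p1,g), (p2,g)}
  {p1, p2} × {h} = {(p1,h), (p2,h)}
  {p3} × {g, h} = {(p3,g), (p3,h)}
  {p1, p2, p3} × {g} = {(p1,g), (p2,g), (p3,g)}
  {p1, p2, p3} × {h} = {(p1,h), (p2,h), (p3,h)}
  {p3} × {f, g, h} = {(p3,f), (p3,g), (p3,h)}
  {p1, p2} × {g, h} = {(p1,g), (p1,h), (p2,g), (p2,h)}
  {p1, p2} × {f, g, h} = {(p1,f), (p1,g), (p1,h), (p2,f), (p2,g), (p2,h)}
  {p1, p2, p3} × {g, h} = {(p1,g), (p1,h), (p2,g), (p2,h), (p3,g), (p3,h)}
  {p1, p2, p3} × {f, g, h} = {(p1,f), (p1,g), (p1,h), (p2,f), (p2,g), (p2,h), (p3,f), (p3,g), (p3,h)}
These 13 distinct sets form the basis B.
Close under arbitrary unions to get τ_{X×Y}; counting gives |τ_{X×Y}| = 25.


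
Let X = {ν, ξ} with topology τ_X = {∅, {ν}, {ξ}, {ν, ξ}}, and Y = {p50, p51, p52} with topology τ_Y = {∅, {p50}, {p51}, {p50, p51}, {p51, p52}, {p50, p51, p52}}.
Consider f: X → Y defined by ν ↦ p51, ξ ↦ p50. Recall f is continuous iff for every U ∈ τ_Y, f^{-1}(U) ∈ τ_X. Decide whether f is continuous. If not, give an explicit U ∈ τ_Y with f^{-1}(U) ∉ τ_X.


f IS continuous.

Compute f^{-1}(U) for each U ∈ τ_Y:
  U = ∅: f^{-1}(U) = ∅ ∈ τ_X ✓.
  U = {p50}: f^{-1}(U) = {ξ} ∈ τ_X ✓.
  U = {p51}: f^{-1}(U) = {ν} ∈ τ_X ✓.
  U = {p50, p51}: f^{-1}(U) = {ν, ξ} ∈ τ_X ✓.
  U = {p51, p52}: f^{-1}(U) = {ν} ∈ τ_X ✓.
  U = {p50, p51, p52}: f^{-1}(U) = {ν, ξ} ∈ τ_X ✓.
Every preimage lies in τ_X, so f IS continuous.


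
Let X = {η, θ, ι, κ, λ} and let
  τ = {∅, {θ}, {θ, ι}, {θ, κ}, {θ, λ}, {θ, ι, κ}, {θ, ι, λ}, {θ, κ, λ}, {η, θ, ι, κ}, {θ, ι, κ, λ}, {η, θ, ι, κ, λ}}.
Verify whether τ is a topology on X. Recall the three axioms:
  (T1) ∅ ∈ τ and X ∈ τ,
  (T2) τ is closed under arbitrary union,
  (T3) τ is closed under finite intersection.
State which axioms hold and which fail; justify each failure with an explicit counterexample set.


τ IS a topology on X.

Axiom (T1): ∅ ∈ τ? Yes; X ∈ τ? Yes.
Axiom (T2/T3): check pairwise unions and intersections of members of τ.
All pairwise intersections and unions checked — each lies in τ. Therefore τ satisfies (T1), (T2), (T3): it IS a topology on X.


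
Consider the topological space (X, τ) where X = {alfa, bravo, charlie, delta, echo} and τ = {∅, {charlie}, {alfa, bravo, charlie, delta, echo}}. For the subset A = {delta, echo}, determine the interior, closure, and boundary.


int(A) = ∅, cl(A) = {alfa, bravo, delta, echo}, ∂A = {alfa, bravo, delta, echo}.

Closed sets in (X, τ) are complements of opens:
  closed(X, τ) = {∅, {alfa, bravo, delta, echo}, {alfa, bravo, charlie, delta, echo}}.
int(A) = ⋃ {U ∈ τ : U ⊆ A}. Opens contained in A: ∅.
Taking the union of these: int(A) = ∅.
cl(A) = ⋂ {C closed : A ⊆ C}. Closed sets containing A: {alfa, bravo, delta, echo}, {alfa, bravo, charlie, delta, echo}.
Intersecting these: cl(A) = {alfa, bravo, delta, echo}.
∂A = cl(A) ∖ int(A) = {alfa, bravo, delta, echo} ∖ ∅ = {alfa, bravo, delta, echo}.


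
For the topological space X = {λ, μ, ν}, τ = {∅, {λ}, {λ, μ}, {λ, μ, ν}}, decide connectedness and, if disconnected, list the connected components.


(X, τ) is connected.

Find clopen sets (U ∈ τ with X ∖ U ∈ τ):
  U = ∅, X ∖ U = {λ, μ, ν} — both open, so U is clopen.
  U = {λ, μ, ν}, X ∖ U = ∅ — both open, so U is clopen.
Only trivial clopens (∅ and X) exist, so (X, τ) is connected.
Compute connected components by grouping points that agree on all clopens:
  component: {λ, μ, ν}


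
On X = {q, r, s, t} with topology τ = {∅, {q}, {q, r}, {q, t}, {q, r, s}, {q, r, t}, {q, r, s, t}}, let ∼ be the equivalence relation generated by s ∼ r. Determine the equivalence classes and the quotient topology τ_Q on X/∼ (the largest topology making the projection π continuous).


X/∼ = {[q], [r=s], [t]}; |τ_Q| = 5.

Equivalence classes: [q], [r=s], [t].
Quotient map π: X → X/∼ sends q ↦ [q], r ↦ [r=s], s ↦ [r=s], t ↦ [t].
For each subset V ⊆ X/∼, compute π^{-1}(V) ⊆ X and check whether π^{-1}(V) ∈ τ. V is open in τ_Q iff π^{-1}(V) ∈ τ.
  V = {}: π^{-1}(V) = ∅ ∈ τ ✓.
  V = {[q]}: π^{-1}(V) = {q} ∈ τ ✓.
  V = {[r=s]}: π^{-1}(V) = {r, s} ∉ τ ✗.
  V = {[q], [r=s]}: π^{-1}(V) = {q, r, s} ∈ τ ✓.
  V = {[t]}: π^{-1}(V) = {t} ∉ τ ✗.
  V = {[q], [t]}: π^{-1}(V) = {q, t} ∈ τ ✓.
  V = {[r=s], [t]}: π^{-1}(V) = {r, s, t} ∉ τ ✗.
  V = {[q], [r=s], [t]}: π^{-1}(V) = {q, r, s, t} ∈ τ ✓.
Open sets in the quotient: τ_Q = {{}, {[q]}, {[q], [r=s]}, {[q], [t]}, {[q], [r=s], [t]}} (5 elements).


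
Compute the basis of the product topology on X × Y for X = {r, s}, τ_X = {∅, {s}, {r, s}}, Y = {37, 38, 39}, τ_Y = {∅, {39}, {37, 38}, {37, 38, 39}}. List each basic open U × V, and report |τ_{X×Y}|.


Basis B = {∅ × ∅, {s} × {39}, {r, s} × {39}, {s} × {37, 38}, {s} × {37, 38, 39}, {r, s} × {37, 38}, {r, s} × {37, 38, 39}}; |τ_{X×Y}| = 9.

Enumerate products U × V with U ∈ τ_X, V ∈ τ_Y (deduplicated):
  ∅ × ∅ = {} (∅)
  {s} × {39} = {(s,39)}
  {r, s} × {39} = {(r,39), (s,39)}
  {s} × {37, 38} = {(s,37), (s,38)}
  {s} × {37, 38, 39} = {(s,37), (s,38), (s,39)}
  {r, s} × {37, 38} = {(r,37), (r,38), (s,37), (s,38)}
  {r, s} × {37, 38, 39} = {(r,37), (r,38), (r,39), (s,37), (s,38), (s,39)}
These 7 distinct sets form the basis B.
Close under arbitrary unions to get τ_{X×Y}; counting gives |τ_{X×Y}| = 9.


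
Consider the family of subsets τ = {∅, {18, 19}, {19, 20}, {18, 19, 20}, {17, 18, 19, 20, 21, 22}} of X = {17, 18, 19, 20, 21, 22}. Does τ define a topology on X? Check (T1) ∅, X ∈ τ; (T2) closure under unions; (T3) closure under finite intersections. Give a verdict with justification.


τ is NOT a topology on X.

Axiom (T1): ∅ ∈ τ? Yes; X ∈ τ? Yes.
Axiom (T2/T3): check pairwise unions and intersections of members of τ.
Counterexample for (T3): {18, 19} ∩ {19, 20} = {19} ∉ τ. Therefore τ is NOT a topology.


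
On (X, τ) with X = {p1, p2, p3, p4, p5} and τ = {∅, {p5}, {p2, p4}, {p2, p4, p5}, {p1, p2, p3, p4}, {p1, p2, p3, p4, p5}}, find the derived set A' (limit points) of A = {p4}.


A' = {p1, p2, p3}

For each x ∈ X, list the open sets U ∈ τ with x ∈ U, then check whether U ∩ (A ∖ {x}) ≠ ∅ for every such U.
  x = p1: opens ∋ x are {p1, p2, p3, p4}, {p1, p2, p3, p4, p5}; each meets A ∖ {p1}, so x IS a limit point.
  x = p2: opens ∋ x are {p2, p4}, {p2, p4, p5}, {p1, p2, p3, p4}, {p1, p2, p3, p4, p5}; each meets A ∖ {p2}, so x IS a limit point.
  x = p3: opens ∋ x are {p1, p2, p3, p4}, {p1, p2, p3, p4, p5}; each meets A ∖ {p3}, so x IS a limit point.
  x = p4: open {p2, p4} ∋ x has {p2, p4} ∩ (A ∖ {p4}) = ∅, so x is NOT a limit point.
  x = p5: open {p5} ∋ x has {p5} ∩ (A ∖ {p5}) = ∅, so x is NOT a limit point.
Collecting: A' = {p1, p2, p3}.


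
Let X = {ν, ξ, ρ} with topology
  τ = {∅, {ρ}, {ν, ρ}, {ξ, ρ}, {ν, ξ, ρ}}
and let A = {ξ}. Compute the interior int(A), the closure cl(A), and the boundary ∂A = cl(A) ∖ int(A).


int(A) = ∅, cl(A) = {ξ}, ∂A = {ξ}.

Closed sets in (X, τ) are complements of opens:
  closed(X, τ) = {∅, {ν}, {ξ}, {ν, ξ}, {ν, ξ, ρ}}.
int(A) = ⋃ {U ∈ τ : U ⊆ A}. Opens contained in A: ∅.
Taking the union of these: int(A) = ∅.
cl(A) = ⋂ {C closed : A ⊆ C}. Closed sets containing A: {ξ}, {ν, ξ}, {ν, ξ, ρ}.
Intersecting these: cl(A) = {ξ}.
∂A = cl(A) ∖ int(A) = {ξ} ∖ ∅ = {ξ}.


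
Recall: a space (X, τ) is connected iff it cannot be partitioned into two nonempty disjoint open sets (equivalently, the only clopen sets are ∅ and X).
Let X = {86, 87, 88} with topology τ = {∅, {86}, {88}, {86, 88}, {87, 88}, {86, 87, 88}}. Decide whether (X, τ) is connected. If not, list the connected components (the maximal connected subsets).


(X, τ) is disconnected; components = [{86}, {87, 88}].

Find clopen sets (U ∈ τ with X ∖ U ∈ τ):
  U = ∅, X ∖ U = {86, 87, 88} — both open, so U is clopen.
  U = {86}, X ∖ U = {87, 88} — both open, so U is clopen.
  U = {87, 88}, X ∖ U = {86} — both open, so U is clopen.
  U = {86, 87, 88}, X ∖ U = ∅ — both open, so U is clopen.
Nontrivial clopen(s) exist: e.g. {86}. So (X, τ) is disconnected.
Compute connected components by grouping points that agree on all clopens:
  component: {86}
  component: {87, 88}


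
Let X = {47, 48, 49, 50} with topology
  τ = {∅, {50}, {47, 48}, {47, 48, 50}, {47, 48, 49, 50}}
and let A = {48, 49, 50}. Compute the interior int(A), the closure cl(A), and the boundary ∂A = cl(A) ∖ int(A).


int(A) = {50}, cl(A) = {47, 48, 49, 50}, ∂A = {47, 48, 49}.

Closed sets in (X, τ) are complements of opens:
  closed(X, τ) = {∅, {49}, {49, 50}, {47, 48, 49}, {47, 48, 49, 50}}.
int(A) = ⋃ {U ∈ τ : U ⊆ A}. Opens contained in A: ∅, {50}.
Taking the union of these: int(A) = {50}.
cl(A) = ⋂ {C closed : A ⊆ C}. Closed sets containing A: {47, 48, 49, 50}.
Intersecting these: cl(A) = {47, 48, 49, 50}.
∂A = cl(A) ∖ int(A) = {47, 48, 49, 50} ∖ {50} = {47, 48, 49}.


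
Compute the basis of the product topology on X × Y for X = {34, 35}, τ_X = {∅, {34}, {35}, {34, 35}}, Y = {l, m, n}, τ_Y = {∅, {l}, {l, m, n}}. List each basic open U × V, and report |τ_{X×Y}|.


Basis B = {∅ × ∅, {34} × {l}, {35} × {l}, {34, 35} × {l}, {34} × {l, m, n}, {35} × {l, m, n}, {34, 35} × {l, m, n}}; |τ_{X×Y}| = 9.

Enumerate products U × V with U ∈ τ_X, V ∈ τ_Y (deduplicated):
  ∅ × ∅ = {} (∅)
  {34} × {l} = {(34,l)}
  {35} × {l} = {(35,l)}
  {34, 35} × {l} = {(34,l), (35,l)}
  {34} × {l, m, n} = {(34,l), (34,m), (34,n)}
  {35} × {l, m, n} = {(35,l), (35,m), (35,n)}
  {34, 35} × {l, m, n} = {(34,l), (34,m), (34,n), (35,l), (35,m), (35,n)}
These 7 distinct sets form the basis B.
Close under arbitrary unions to get τ_{X×Y}; counting gives |τ_{X×Y}| = 9.


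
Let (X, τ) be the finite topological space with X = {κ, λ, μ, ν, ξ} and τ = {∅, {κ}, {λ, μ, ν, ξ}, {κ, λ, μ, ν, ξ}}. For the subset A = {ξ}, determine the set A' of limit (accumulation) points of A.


A' = {λ, μ, ν}

For each x ∈ X, list the open sets U ∈ τ with x ∈ U, then check whether U ∩ (A ∖ {x}) ≠ ∅ for every such U.
  x = κ: open {κ} ∋ x has {κ} ∩ (A ∖ {κ}) = ∅, so x is NOT a limit point.
  x = λ: opens ∋ x are {λ, μ, ν, ξ}, {κ, λ, μ, ν, ξ}; each meets A ∖ {λ}, so x IS a limit point.
  x = μ: opens ∋ x are {λ, μ, ν, ξ}, {κ, λ, μ, ν, ξ}; each meets A ∖ {μ}, so x IS a limit point.
  x = ν: opens ∋ x are {λ, μ, ν, ξ}, {κ, λ, μ, ν, ξ}; each meets A ∖ {ν}, so x IS a limit point.
  x = ξ: open {λ, μ, ν, ξ} ∋ x has {λ, μ, ν, ξ} ∩ (A ∖ {ξ}) = ∅, so x is NOT a limit point.
Collecting: A' = {λ, μ, ν}.


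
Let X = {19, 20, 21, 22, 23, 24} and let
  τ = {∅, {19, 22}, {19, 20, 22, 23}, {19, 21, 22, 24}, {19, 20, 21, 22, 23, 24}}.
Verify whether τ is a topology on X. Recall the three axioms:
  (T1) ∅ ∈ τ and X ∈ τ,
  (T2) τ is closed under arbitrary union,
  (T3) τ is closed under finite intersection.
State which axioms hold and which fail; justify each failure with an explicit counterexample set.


τ IS a topology on X.

Axiom (T1): ∅ ∈ τ? Yes; X ∈ τ? Yes.
Axiom (T2/T3): check pairwise unions and intersections of members of τ.
All pairwise intersections and unions checked — each lies in τ. Therefore τ satisfies (T1), (T2), (T3): it IS a topology on X.


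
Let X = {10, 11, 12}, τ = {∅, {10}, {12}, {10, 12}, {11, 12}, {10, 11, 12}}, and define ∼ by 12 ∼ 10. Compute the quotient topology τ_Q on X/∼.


X/∼ = {[10=12], [11]}; |τ_Q| = 3.

Equivalence classes: [10=12], [11].
Quotient map π: X → X/∼ sends 10 ↦ [10=12], 11 ↦ [11], 12 ↦ [10=12].
For each subset V ⊆ X/∼, compute π^{-1}(V) ⊆ X and check whether π^{-1}(V) ∈ τ. V is open in τ_Q iff π^{-1}(V) ∈ τ.
  V = {}: π^{-1}(V) = ∅ ∈ τ ✓.
  V = {[10=12]}: π^{-1}(V) = {10, 12} ∈ τ ✓.
  V = {[11]}: π^{-1}(V) = {11} ∉ τ ✗.
  V = {[10=12], [11]}: π^{-1}(V) = {10, 11, 12} ∈ τ ✓.
Open sets in the quotient: τ_Q = {{}, {[10=12]}, {[10=12], [11]}} (3 elements).


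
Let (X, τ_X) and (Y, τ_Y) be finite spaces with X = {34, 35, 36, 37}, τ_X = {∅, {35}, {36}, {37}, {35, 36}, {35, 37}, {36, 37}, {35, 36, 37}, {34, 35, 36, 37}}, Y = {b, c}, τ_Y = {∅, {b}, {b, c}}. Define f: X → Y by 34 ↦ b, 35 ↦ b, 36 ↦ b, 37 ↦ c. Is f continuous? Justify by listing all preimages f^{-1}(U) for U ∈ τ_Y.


f is NOT continuous.

Compute f^{-1}(U) for each U ∈ τ_Y:
  U = ∅: f^{-1}(U) = ∅ ∈ τ_X ✓.
  U = {b}: f^{-1}(U) = {34, 35, 36} ∉ τ_X ✗.
  U = {b, c}: f^{-1}(U) = {34, 35, 36, 37} ∈ τ_X ✓.
Found U = {b} with f^{-1}(U) = {34, 35, 36} not in τ_X. Therefore f is NOT continuous.


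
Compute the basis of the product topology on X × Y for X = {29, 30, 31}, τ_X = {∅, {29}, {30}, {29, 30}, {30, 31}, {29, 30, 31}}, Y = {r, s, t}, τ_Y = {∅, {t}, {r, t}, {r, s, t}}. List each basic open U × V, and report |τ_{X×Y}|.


Basis B = {∅ × ∅, {29} × {t}, {30} × {t}, {29} × {r, t}, {29, 30} × {t}, {30} × {r, t}, {30, 31} × {t}, {29} × {r, s, t}, {29, 30, 31} × {t}, {30} × {r, s, t}, {29, 30} × {r, t}, {30, 31} × {r, t}, {29, 30} × {r, s, t}, {29, 30, 31} × {r, t}, {30, 31} × {r, s, t}, {29, 30, 31} × {r, s, t}}; |τ_{X×Y}| = 40.

Enumerate products U × V with U ∈ τ_X, V ∈ τ_Y (deduplicated):
  ∅ × ∅ = {} (∅)
  {29} × {t} = {(29,t)}
  {30} × {t} = {(30,t)}
  {29} × {r, t} = {(29,r), (29,t)}
  {29, 30} × {t} = {(29,t), (30,t)}
  {30} × {r, t} = {(30,r), (30,t)}
  {30, 31} × {t} = {(30,t), (31,t)}
  {29} × {r, s, t} = {(29,r), (29,s), (29,t)}
  {29, 30, 31} × {t} = {(29,t), (30,t), (31,t)}
  {30} × {r, s, t} = {(30,r), (30,s), (30,t)}
  {29, 30} × {r, t} = {(29,r), (29,t), (30,r), (30,t)}
  {30, 31} × {r, t} = {(30,r), (30,t), (31,r), (31,t)}
  {29, 30} × {r, s, t} = {(29,r), (29,s), (29,t), (30,r), (30,s), (30,t)}
  {29, 30, 31} × {r, t} = {(29,r), (29,t), (30,r), (30,t), (31,r), (31,t)}
  {30, 31} × {r, s, t} = {(30,r), (30,s), (30,t), (31,r), (31,s), (31,t)}
  {29, 30, 31} × {r, s, t} = {(29,r), (29,s), (29,t), (30,r), (30,s), (30,t), (31,r), (31,s), (31,t)}
These 16 distinct sets form the basis B.
Close under arbitrary unions to get τ_{X×Y}; counting gives |τ_{X×Y}| = 40.
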